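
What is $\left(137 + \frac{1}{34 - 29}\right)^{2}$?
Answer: $\frac{470596}{25} \approx 18824.0$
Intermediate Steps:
$\left(137 + \frac{1}{34 - 29}\right)^{2} = \left(137 + \frac{1}{5}\right)^{2} = \left(\frac{686}{5}\right)^{2} = \frac{470596}{25}$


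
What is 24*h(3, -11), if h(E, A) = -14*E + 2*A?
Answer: -1536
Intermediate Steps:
24*h(3, -11) = 24*(-14*3 + 2*(-11)) = 24*(-42 - 22) = 24*(-64) = -1536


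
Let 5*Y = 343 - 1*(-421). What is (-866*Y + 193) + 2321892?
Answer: 10948801/5 ≈ 2.1898e+6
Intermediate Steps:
Y = 764/5 (Y = (343 - 1*(-421))/5 = (343 + 421)/5 = (1/5)*764 = 764/5 ≈ 152.80)
(-866*Y + 193) + 2321892 = (-866*764/5 + 193) + 2321892 = (-661624/5 + 193) + 2321892 = -660659/5 + 2321892 = 10948801/5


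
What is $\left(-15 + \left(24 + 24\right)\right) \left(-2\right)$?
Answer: $-66$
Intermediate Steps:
$\left(-15 + \left(24 + 24\right)\right) \left(-2\right) = \left(-15 + 48\right) \left(-2\right) = 33 \left(-2\right) = -66$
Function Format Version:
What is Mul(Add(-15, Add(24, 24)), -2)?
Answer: -66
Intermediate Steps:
Mul(Add(-15, Add(24, 24)), -2) = Mul(Add(-15, 48), -2) = Mul(33, -2) = -66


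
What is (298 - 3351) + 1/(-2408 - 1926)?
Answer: -13231703/4334 ≈ -3053.0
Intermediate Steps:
(298 - 3351) + 1/(-2408 - 1926) = -3053 + 1/(-4334) = -3053 - 1/4334 = -13231703/4334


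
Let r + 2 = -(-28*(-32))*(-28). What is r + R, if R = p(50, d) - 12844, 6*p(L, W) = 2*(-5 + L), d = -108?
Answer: 12257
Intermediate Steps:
p(L, W) = -5/3 + L/3 (p(L, W) = (2*(-5 + L))/6 = (-10 + 2*L)/6 = -5/3 + L/3)
R = -12829 (R = (-5/3 + (⅓)*50) - 12844 = (-5/3 + 50/3) - 12844 = 15 - 12844 = -12829)
r = 25086 (r = -2 - (-28*(-32))*(-28) = -2 - 896*(-28) = -2 - 1*(-25088) = -2 + 25088 = 25086)
r + R = 25086 - 12829 = 12257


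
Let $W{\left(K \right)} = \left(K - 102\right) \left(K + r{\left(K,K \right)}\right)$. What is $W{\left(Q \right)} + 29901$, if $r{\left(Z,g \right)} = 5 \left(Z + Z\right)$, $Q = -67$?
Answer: $154454$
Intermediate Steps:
$r{\left(Z,g \right)} = 10 Z$ ($r{\left(Z,g \right)} = 5 \cdot 2 Z = 10 Z$)
$W{\left(K \right)} = 11 K \left(-102 + K\right)$ ($W{\left(K \right)} = \left(K - 102\right) \left(K + 10 K\right) = \left(-102 + K\right) 11 K = 11 K \left(-102 + K\right)$)
$W{\left(Q \right)} + 29901 = 11 \left(-67\right) \left(-102 - 67\right) + 29901 = 11 \left(-67\right) \left(-169\right) + 29901 = 124553 + 29901 = 154454$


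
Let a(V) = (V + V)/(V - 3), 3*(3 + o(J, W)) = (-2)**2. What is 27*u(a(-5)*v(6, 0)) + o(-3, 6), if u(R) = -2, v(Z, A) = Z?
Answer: -167/3 ≈ -55.667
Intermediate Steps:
o(J, W) = -5/3 (o(J, W) = -3 + (1/3)*(-2)**2 = -3 + (1/3)*4 = -3 + 4/3 = -5/3)
a(V) = 2*V/(-3 + V) (a(V) = (2*V)/(-3 + V) = 2*V/(-3 + V))
27*u(a(-5)*v(6, 0)) + o(-3, 6) = 27*(-2) - 5/3 = -54 - 5/3 = -167/3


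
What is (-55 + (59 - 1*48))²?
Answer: 1936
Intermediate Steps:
(-55 + (59 - 1*48))² = (-55 + (59 - 48))² = (-55 + 11)² = (-44)² = 1936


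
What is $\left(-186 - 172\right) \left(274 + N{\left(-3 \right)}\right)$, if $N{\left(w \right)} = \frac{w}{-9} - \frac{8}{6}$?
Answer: $-97734$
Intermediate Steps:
$N{\left(w \right)} = - \frac{4}{3} - \frac{w}{9}$ ($N{\left(w \right)} = w \left(- \frac{1}{9}\right) - \frac{4}{3} = - \frac{w}{9} - \frac{4}{3} = - \frac{4}{3} - \frac{w}{9}$)
$\left(-186 - 172\right) \left(274 + N{\left(-3 \right)}\right) = \left(-186 - 172\right) \left(274 - 1\right) = - 358 \left(274 + \left(- \frac{4}{3} + \frac{1}{3}\right)\right) = - 358 \left(274 - 1\right) = \left(-358\right) 273 = -97734$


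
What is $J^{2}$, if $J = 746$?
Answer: $556516$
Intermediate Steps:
$J^{2} = 746^{2} = 556516$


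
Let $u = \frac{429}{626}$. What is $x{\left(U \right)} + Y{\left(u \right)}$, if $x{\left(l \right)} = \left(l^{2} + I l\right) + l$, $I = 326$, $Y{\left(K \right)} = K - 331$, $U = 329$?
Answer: $\frac{134899047}{626} \approx 2.1549 \cdot 10^{5}$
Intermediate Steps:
$u = \frac{429}{626}$ ($u = 429 \cdot \frac{1}{626} = \frac{429}{626} \approx 0.6853$)
$Y{\left(K \right)} = -331 + K$ ($Y{\left(K \right)} = K - 331 = -331 + K$)
$x{\left(l \right)} = l^{2} + 327 l$ ($x{\left(l \right)} = \left(l^{2} + 326 l\right) + l = l^{2} + 327 l$)
$x{\left(U \right)} + Y{\left(u \right)} = 329 \left(327 + 329\right) + \left(-331 + \frac{429}{626}\right) = 329 \cdot 656 - \frac{206777}{626} = 215824 - \frac{206777}{626} = \frac{134899047}{626}$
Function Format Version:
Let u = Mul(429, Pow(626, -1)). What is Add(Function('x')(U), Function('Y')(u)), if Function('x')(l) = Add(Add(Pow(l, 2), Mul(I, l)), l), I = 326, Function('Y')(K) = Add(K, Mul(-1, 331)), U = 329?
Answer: Rational(134899047, 626) ≈ 2.1549e+5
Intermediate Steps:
u = Rational(429, 626) (u = Mul(429, Rational(1, 626)) = Rational(429, 626) ≈ 0.68530)
Function('Y')(K) = Add(-331, K) (Function('Y')(K) = Add(K, -331) = Add(-331, K))
Function('x')(l) = Add(Pow(l, 2), Mul(327, l)) (Function('x')(l) = Add(Add(Pow(l, 2), Mul(326, l)), l) = Add(Pow(l, 2), Mul(327, l)))
Add(Function('x')(U), Function('Y')(u)) = Add(Mul(329, Add(327, 329)), Add(-331, Rational(429, 626))) = Add(Mul(329, 656), Rational(-206777, 626)) = Add(215824, Rational(-206777, 626)) = Rational(134899047, 626)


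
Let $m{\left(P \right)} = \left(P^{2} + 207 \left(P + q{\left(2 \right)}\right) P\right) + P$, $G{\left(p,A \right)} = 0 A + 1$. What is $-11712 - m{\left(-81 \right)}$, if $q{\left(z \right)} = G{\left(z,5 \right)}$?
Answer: $-1359552$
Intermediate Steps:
$G{\left(p,A \right)} = 1$ ($G{\left(p,A \right)} = 0 + 1 = 1$)
$q{\left(z \right)} = 1$
$m{\left(P \right)} = P + P^{2} + P \left(207 + 207 P\right)$ ($m{\left(P \right)} = \left(P^{2} + 207 \left(P + 1\right) P\right) + P = \left(P^{2} + 207 \left(1 + P\right) P\right) + P = \left(P^{2} + \left(207 + 207 P\right) P\right) + P = \left(P^{2} + P \left(207 + 207 P\right)\right) + P = P + P^{2} + P \left(207 + 207 P\right)$)
$-11712 - m{\left(-81 \right)} = -11712 - 208 \left(-81\right) \left(1 - 81\right) = -11712 - 208 \left(-81\right) \left(-80\right) = -11712 - 1347840 = -1359552$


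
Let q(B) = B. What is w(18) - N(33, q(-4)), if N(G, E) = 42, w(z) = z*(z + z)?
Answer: 606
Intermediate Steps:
w(z) = 2*z² (w(z) = z*(2*z) = 2*z²)
w(18) - N(33, q(-4)) = 2*18² - 1*42 = 2*324 - 42 = 648 - 42 = 606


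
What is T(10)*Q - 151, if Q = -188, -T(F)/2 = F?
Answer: 3609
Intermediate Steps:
T(F) = -2*F
T(10)*Q - 151 = -2*10*(-188) - 151 = -20*(-188) - 151 = 3760 - 151 = 3609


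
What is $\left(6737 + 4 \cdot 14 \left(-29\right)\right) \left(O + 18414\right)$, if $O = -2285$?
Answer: $82467577$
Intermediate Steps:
$\left(6737 + 4 \cdot 14 \left(-29\right)\right) \left(O + 18414\right) = \left(6737 + 4 \cdot 14 \left(-29\right)\right) \left(-2285 + 18414\right) = \left(6737 + 56 \left(-29\right)\right) 16129 = \left(6737 - 1624\right) 16129 = 5113 \cdot 16129 = 82467577$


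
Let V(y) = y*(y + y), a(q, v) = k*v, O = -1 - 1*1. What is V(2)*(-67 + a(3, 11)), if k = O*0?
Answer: -536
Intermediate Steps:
O = -2 (O = -1 - 1 = -2)
k = 0 (k = -2*0 = 0)
a(q, v) = 0 (a(q, v) = 0*v = 0)
V(y) = 2*y**2 (V(y) = y*(2*y) = 2*y**2)
V(2)*(-67 + a(3, 11)) = (2*2**2)*(-67 + 0) = (2*4)*(-67) = 8*(-67) = -536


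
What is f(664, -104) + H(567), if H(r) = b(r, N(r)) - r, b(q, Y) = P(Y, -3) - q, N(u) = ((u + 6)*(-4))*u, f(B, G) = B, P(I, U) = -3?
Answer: -473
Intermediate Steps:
N(u) = u*(-24 - 4*u) (N(u) = ((6 + u)*(-4))*u = (-24 - 4*u)*u = u*(-24 - 4*u))
b(q, Y) = -3 - q
H(r) = -3 - 2*r (H(r) = (-3 - r) - r = -3 - 2*r)
f(664, -104) + H(567) = 664 + (-3 - 2*567) = 664 + (-3 - 1134) = 664 - 1137 = -473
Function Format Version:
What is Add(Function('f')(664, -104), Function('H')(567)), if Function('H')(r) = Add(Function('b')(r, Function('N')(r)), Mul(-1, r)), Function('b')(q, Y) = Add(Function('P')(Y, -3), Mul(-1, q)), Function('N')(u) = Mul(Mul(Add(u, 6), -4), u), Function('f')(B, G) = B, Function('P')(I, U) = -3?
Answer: -473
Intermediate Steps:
Function('N')(u) = Mul(u, Add(-24, Mul(-4, u))) (Function('N')(u) = Mul(Mul(Add(6, u), -4), u) = Mul(Add(-24, Mul(-4, u)), u) = Mul(u, Add(-24, Mul(-4, u))))
Function('b')(q, Y) = Add(-3, Mul(-1, q))
Function('H')(r) = Add(-3, Mul(-2, r)) (Function('H')(r) = Add(Add(-3, Mul(-1, r)), Mul(-1, r)) = Add(-3, Mul(-2, r)))
Add(Function('f')(664, -104), Function('H')(567)) = Add(664, Add(-3, Mul(-2, 567))) = Add(664, Add(-3, -1134)) = Add(664, -1137) = -473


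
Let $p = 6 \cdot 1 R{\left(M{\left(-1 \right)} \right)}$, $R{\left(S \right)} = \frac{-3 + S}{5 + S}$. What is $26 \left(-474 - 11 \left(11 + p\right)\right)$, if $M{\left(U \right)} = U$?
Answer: $-13754$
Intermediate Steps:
$R{\left(S \right)} = \frac{-3 + S}{5 + S}$
$p = -6$ ($p = 6 \cdot 1 \frac{-3 - 1}{5 - 1} = 6 \cdot \frac{1}{4} \left(-4\right) = 6 \left(-1\right) = -6$)
$26 \left(-474 - 11 \left(11 + p\right)\right) = 26 \left(-474 - 11 \left(11 - 6\right)\right) = 26 \left(-474 - 55\right) = 26 \left(-529\right) = -13754$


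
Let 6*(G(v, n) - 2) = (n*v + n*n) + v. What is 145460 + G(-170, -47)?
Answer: 294267/2 ≈ 1.4713e+5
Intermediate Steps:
G(v, n) = 2 + v/6 + n²/6 + n*v/6 (G(v, n) = 2 + ((n*v + n*n) + v)/6 = 2 + ((n*v + n²) + v)/6 = 2 + ((n² + n*v) + v)/6 = 2 + (v + n² + n*v)/6 = 2 + (v/6 + n²/6 + n*v/6) = 2 + v/6 + n²/6 + n*v/6)
145460 + G(-170, -47) = 145460 + (2 + (⅙)*(-170) + (⅙)*(-47)² + (⅙)*(-47)*(-170)) = 145460 + (2 - 85/3 + (⅙)*2209 + 3995/3) = 145460 + (2 - 85/3 + 2209/6 + 3995/3) = 145460 + 3347/2 = 294267/2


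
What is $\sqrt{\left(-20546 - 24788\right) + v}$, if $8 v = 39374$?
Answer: $\frac{3 i \sqrt{17961}}{2} \approx 201.03 i$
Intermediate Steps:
$v = \frac{19687}{4}$ ($v = \frac{1}{8} \cdot 39374 = \frac{19687}{4} \approx 4921.8$)
$\sqrt{\left(-20546 - 24788\right) + v} = \sqrt{\left(-20546 - 24788\right) + \frac{19687}{4}} = \sqrt{-45334 + \frac{19687}{4}} = \sqrt{- \frac{161649}{4}} = \frac{3 i \sqrt{17961}}{2}$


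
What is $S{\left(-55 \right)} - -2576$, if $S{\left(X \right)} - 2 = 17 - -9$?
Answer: $2604$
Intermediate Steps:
$S{\left(X \right)} = 28$ ($S{\left(X \right)} = 2 + \left(17 - -9\right) = 2 + \left(17 + 9\right) = 2 + 26 = 28$)
$S{\left(-55 \right)} - -2576 = 28 - -2576 = 28 + 2576 = 2604$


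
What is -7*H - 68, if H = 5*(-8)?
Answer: 212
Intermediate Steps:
H = -40
-7*H - 68 = -7*(-40) - 68 = 280 - 68 = 212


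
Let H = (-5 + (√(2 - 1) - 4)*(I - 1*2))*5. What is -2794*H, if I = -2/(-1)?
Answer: 69850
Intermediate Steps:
I = 2 (I = -2*(-1) = 2)
H = -25 (H = (-5 + (√(2 - 1) - 4)*(2 - 1*2))*5 = (-5 + (√1 - 4)*(2 - 2))*5 = (-5 + (1 - 4)*0)*5 = (-5 - 3*0)*5 = (-5 + 0)*5 = -5*5 = -25)
-2794*H = -2794*(-25) = 69850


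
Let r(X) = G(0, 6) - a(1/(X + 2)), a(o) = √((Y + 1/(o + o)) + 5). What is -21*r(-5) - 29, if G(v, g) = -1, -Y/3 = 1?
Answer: -8 + 21*√2/2 ≈ 6.8492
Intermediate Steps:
Y = -3 (Y = -3*1 = -3)
a(o) = √(2 + 1/(2*o)) (a(o) = √((-3 + 1/(o + o)) + 5) = √((-3 + 1/(2*o)) + 5) = √(2 + 1/(2*o)))
r(X) = -1 - √(12 + 2*X)/2 (r(X) = -1 - √(8 + 2/(1/(X + 2)))/2 = -1 - √(8 + 2/(1/(2 + X)))/2 = -1 - √(8 + 2*(2 + X))/2 = -1 - √(8 + (4 + 2*X))/2 = -1 - √(12 + 2*X)/2)
-21*r(-5) - 29 = -21*(-1 - √(12 + 2*(-5))/2) - 29 = -21*(-1 - √(12 - 10)/2) - 29 = -21*(-1 - √2/2) - 29 = (21 + 21*√2/2) - 29 = -8 + 21*√2/2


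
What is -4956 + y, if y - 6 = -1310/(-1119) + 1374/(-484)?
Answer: -1340901833/270798 ≈ -4951.7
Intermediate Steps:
y = 1173055/270798 (y = 6 + (-1310/(-1119) + 1374/(-484)) = 6 + (-1310*(-1/1119) + 1374*(-1/484)) = 6 + (1310/1119 - 687/242) = 6 - 451733/270798 = 1173055/270798 ≈ 4.3318)
-4956 + y = -4956 + 1173055/270798 = -1340901833/270798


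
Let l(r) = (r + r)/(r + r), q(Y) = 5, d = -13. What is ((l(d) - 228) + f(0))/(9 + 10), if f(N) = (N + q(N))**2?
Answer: -202/19 ≈ -10.632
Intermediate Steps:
l(r) = 1 (l(r) = (2*r)/((2*r)) = (2*r)*(1/(2*r)) = 1)
f(N) = (5 + N)**2 (f(N) = (N + 5)**2 = (5 + N)**2)
((l(d) - 228) + f(0))/(9 + 10) = ((1 - 228) + (5 + 0)**2)/(9 + 10) = (-227 + 5**2)/19 = (-227 + 25)*(1/19) = -202*1/19 = -202/19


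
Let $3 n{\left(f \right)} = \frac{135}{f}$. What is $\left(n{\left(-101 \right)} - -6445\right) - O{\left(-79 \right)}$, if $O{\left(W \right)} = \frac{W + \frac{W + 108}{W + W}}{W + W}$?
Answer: $\frac{16247803989}{2521364} \approx 6444.1$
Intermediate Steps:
$n{\left(f \right)} = \frac{45}{f}$ ($n{\left(f \right)} = \frac{135 \frac{1}{f}}{3} = \frac{45}{f}$)
$O{\left(W \right)} = \frac{W + \frac{108 + W}{2 W}}{2 W}$
$\left(n{\left(-101 \right)} - -6445\right) - O{\left(-79 \right)} = \left(\frac{45}{-101} - -6445\right) - \frac{108 - 79 + 2 \left(-79\right)^{2}}{4 \cdot 6241} = \left(45 \left(- \frac{1}{101}\right) + 6445\right) - \frac{1}{4} \cdot \frac{1}{6241} \left(108 - 79 + 2 \cdot 6241\right) = \left(- \frac{45}{101} + 6445\right) - \frac{1}{4} \cdot \frac{1}{6241} \left(108 - 79 + 12482\right) = \frac{650900}{101} - \frac{1}{4} \cdot \frac{1}{6241} \cdot 12511 = \frac{650900}{101} - \frac{12511}{24964} = \frac{16247803989}{2521364}$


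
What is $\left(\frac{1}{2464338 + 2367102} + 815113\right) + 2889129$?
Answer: $\frac{17896822968481}{4831440} \approx 3.7042 \cdot 10^{6}$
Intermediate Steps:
$\left(\frac{1}{2464338 + 2367102} + 815113\right) + 2889129 = \left(\frac{1}{4831440} + 815113\right) + 2889129 = \frac{3938169552721}{4831440} + 2889129 = \frac{17896822968481}{4831440}$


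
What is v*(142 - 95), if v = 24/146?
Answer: 564/73 ≈ 7.7260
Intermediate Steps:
v = 12/73 (v = 24*(1/146) = 12/73 ≈ 0.16438)
v*(142 - 95) = 12*(142 - 95)/73 = (12/73)*47 = 564/73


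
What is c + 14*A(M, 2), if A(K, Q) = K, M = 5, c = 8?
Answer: 78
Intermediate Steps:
c + 14*A(M, 2) = 8 + 14*5 = 8 + 70 = 78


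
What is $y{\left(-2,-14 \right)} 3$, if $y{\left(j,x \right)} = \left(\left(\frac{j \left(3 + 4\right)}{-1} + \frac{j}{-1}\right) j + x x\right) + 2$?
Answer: $498$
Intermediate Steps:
$y{\left(j,x \right)} = 2 + x^{2} - 8 j^{2}$ ($y{\left(j,x \right)} = \left(\left(j 7 \left(-1\right) + j \left(-1\right)\right) j + x^{2}\right) + 2 = \left(\left(7 j \left(-1\right) - j\right) j + x^{2}\right) + 2 = \left(\left(- 7 j - j\right) j + x^{2}\right) + 2 = \left(- 8 j j + x^{2}\right) + 2 = \left(- 8 j^{2} + x^{2}\right) + 2 = \left(x^{2} - 8 j^{2}\right) + 2 = 2 + x^{2} - 8 j^{2}$)
$y{\left(-2,-14 \right)} 3 = \left(2 + \left(-14\right)^{2} - 8 \left(-2\right)^{2}\right) 3 = \left(2 + 196 - 32\right) 3 = 166 \cdot 3 = 498$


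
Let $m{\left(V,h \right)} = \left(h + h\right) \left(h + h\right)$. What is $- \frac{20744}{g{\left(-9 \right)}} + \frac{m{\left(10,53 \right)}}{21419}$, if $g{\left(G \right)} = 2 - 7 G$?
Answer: $- \frac{443585396}{1392235} \approx -318.61$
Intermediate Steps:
$m{\left(V,h \right)} = 4 h^{2}$ ($m{\left(V,h \right)} = 2 h 2 h = 4 h^{2}$)
$- \frac{20744}{g{\left(-9 \right)}} + \frac{m{\left(10,53 \right)}}{21419} = - \frac{20744}{2 - -63} + \frac{4 \cdot 53^{2}}{21419} = - \frac{20744}{2 + 63} + 4 \cdot 2809 \cdot \frac{1}{21419} = - \frac{20744}{65} + 11236 \cdot \frac{1}{21419} = \left(-20744\right) \frac{1}{65} + \frac{11236}{21419} = - \frac{20744}{65} + \frac{11236}{21419} = - \frac{443585396}{1392235}$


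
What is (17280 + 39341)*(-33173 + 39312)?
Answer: 347596319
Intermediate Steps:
(17280 + 39341)*(-33173 + 39312) = 56621*6139 = 347596319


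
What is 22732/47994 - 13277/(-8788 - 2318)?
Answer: 148279655/88836894 ≈ 1.6691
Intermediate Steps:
22732/47994 - 13277/(-8788 - 2318) = 22732*(1/47994) - 13277/(-11106) = 11366/23997 - 13277*(-1/11106) = 11366/23997 + 13277/11106 = 148279655/88836894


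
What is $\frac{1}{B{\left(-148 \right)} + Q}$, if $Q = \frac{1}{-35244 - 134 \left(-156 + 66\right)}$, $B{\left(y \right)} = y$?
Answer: $- \frac{23184}{3431233} \approx -0.0067568$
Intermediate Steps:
$Q = - \frac{1}{23184}$ ($Q = \frac{1}{-35244 - -12060} = \frac{1}{-35244 + 12060} = \frac{1}{-23184} = - \frac{1}{23184} \approx -4.3133 \cdot 10^{-5}$)
$\frac{1}{B{\left(-148 \right)} + Q} = \frac{1}{-148 - \frac{1}{23184}} = \frac{1}{- \frac{3431233}{23184}} = - \frac{23184}{3431233}$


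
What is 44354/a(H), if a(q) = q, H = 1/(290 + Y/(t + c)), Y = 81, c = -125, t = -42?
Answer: 2144471546/167 ≈ 1.2841e+7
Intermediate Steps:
H = 167/48349 (H = 1/(290 + 81/(-42 - 125)) = 1/(290 + 81/(-167)) = 1/(290 + 81*(-1/167)) = 1/(290 - 81/167) = 1/(48349/167) = 167/48349 ≈ 0.0034541)
44354/a(H) = 44354/(167/48349) = 44354*(48349/167) = 2144471546/167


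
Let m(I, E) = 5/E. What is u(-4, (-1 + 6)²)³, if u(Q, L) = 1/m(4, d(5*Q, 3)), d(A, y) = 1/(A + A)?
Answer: -1/8000000 ≈ -1.2500e-7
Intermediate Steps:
d(A, y) = 1/(2*A)
u(Q, L) = 1/(50*Q) (u(Q, L) = 1/(5/((1/(2*((5*Q)))))) = 1/(5/(((1/(5*Q))/2))) = 1/(5/((1/(10*Q)))) = 1/(5*(10*Q)) = 1/(50*Q))
u(-4, (-1 + 6)²)³ = ((1/50)/(-4))³ = ((1/50)*(-¼))³ = (-1/200)³ = -1/8000000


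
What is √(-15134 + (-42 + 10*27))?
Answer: I*√14906 ≈ 122.09*I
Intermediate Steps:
√(-15134 + (-42 + 10*27)) = √(-15134 + (-42 + 270)) = √(-15134 + 228) = √(-14906) = I*√14906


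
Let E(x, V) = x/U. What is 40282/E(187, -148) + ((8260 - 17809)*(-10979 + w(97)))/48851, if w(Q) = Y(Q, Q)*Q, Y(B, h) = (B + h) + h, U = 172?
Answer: 2542687880/75497 ≈ 33679.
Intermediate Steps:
E(x, V) = x/172
Y(B, h) = B + 2*h
w(Q) = 3*Q² (w(Q) = (Q + 2*Q)*Q = (3*Q)*Q = 3*Q²)
40282/E(187, -148) + ((8260 - 17809)*(-10979 + w(97)))/48851 = 40282/(((1/172)*187)) + ((8260 - 17809)*(-10979 + 3*97²))/48851 = 40282/(187/172) - 9549*(-10979 + 3*9409)*(1/48851) = 40282*(172/187) - 9549*(-10979 + 28227)*(1/48851) = 629864/17 - 9549*17248*(1/48851) = 629864/17 - 164701152*1/48851 = 629864/17 - 14972832/4441 = 2542687880/75497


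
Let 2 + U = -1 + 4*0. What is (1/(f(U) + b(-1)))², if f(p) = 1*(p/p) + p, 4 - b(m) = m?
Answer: ⅑ ≈ 0.11111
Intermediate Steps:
b(m) = 4 - m
U = -3 (U = -2 + (-1 + 4*0) = -2 + (-1 + 0) = -2 - 1 = -3)
f(p) = 1 + p (f(p) = 1*1 + p = 1 + p)
(1/(f(U) + b(-1)))² = (1/((1 - 3) + (4 - 1*(-1))))² = (1/(-2 + (4 + 1)))² = (1/(-2 + 5))² = (1/3)² = (⅓)² = ⅑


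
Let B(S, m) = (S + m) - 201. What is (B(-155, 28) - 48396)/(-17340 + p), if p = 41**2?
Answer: 48724/15659 ≈ 3.1116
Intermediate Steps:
B(S, m) = -201 + S + m
p = 1681
(B(-155, 28) - 48396)/(-17340 + p) = ((-201 - 155 + 28) - 48396)/(-17340 + 1681) = (-328 - 48396)/(-15659) = -48724*(-1/15659) = 48724/15659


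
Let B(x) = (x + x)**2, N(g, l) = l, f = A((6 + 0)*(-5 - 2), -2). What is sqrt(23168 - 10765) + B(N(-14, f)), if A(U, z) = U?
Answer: 7056 + sqrt(12403) ≈ 7167.4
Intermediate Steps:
f = -42 (f = (6 + 0)*(-5 - 2) = 6*(-7) = -42)
B(x) = 4*x**2 (B(x) = (2*x)**2 = 4*x**2)
sqrt(23168 - 10765) + B(N(-14, f)) = sqrt(23168 - 10765) + 4*(-42)**2 = sqrt(12403) + 4*1764 = sqrt(12403) + 7056 = 7056 + sqrt(12403)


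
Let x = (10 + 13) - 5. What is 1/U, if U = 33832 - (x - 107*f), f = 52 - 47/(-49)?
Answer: 49/1934551 ≈ 2.5329e-5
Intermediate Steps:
f = 2595/49 (f = 52 - 47*(-1)/49 = 52 - 1*(-47/49) = 52 + 47/49 = 2595/49 ≈ 52.959)
x = 18 (x = 23 - 5 = 18)
U = 1934551/49 (U = 33832 - (18 - 107*2595/49) = 33832 - (18 - 277665/49) = 33832 - 1*(-276783/49) = 33832 + 276783/49 = 1934551/49 ≈ 39481.)
1/U = 1/(1934551/49) = 49/1934551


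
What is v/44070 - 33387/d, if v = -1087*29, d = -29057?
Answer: 555401279/1280541990 ≈ 0.43372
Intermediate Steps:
v = -31523
v/44070 - 33387/d = -31523/44070 - 33387/(-29057) = -31523*1/44070 - 33387*(-1/29057) = -31523/44070 + 33387/29057 = 555401279/1280541990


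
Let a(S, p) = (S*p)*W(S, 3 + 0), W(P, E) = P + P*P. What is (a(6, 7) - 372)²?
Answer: 1937664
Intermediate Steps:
W(P, E) = P + P²
a(S, p) = p*S²*(1 + S) (a(S, p) = (S*p)*(S*(1 + S)) = p*S²*(1 + S))
(a(6, 7) - 372)² = (7*6²*(1 + 6) - 372)² = (7*36*7 - 372)² = (1764 - 372)² = 1392² = 1937664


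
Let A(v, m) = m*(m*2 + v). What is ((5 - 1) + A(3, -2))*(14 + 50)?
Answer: 384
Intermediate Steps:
A(v, m) = m*(v + 2*m) (A(v, m) = m*(2*m + v) = m*(v + 2*m))
((5 - 1) + A(3, -2))*(14 + 50) = ((5 - 1) - 2*(3 + 2*(-2)))*(14 + 50) = (4 - 2*(3 - 4))*64 = (4 - 2*(-1))*64 = (4 + 2)*64 = 6*64 = 384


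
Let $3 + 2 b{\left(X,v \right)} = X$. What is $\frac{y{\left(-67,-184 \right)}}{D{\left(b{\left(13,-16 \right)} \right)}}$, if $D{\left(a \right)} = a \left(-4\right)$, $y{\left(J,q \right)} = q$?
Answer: $\frac{46}{5} \approx 9.2$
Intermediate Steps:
$b{\left(X,v \right)} = - \frac{3}{2} + \frac{X}{2}$
$D{\left(a \right)} = - 4 a$
$\frac{y{\left(-67,-184 \right)}}{D{\left(b{\left(13,-16 \right)} \right)}} = - \frac{184}{\left(-4\right) \left(- \frac{3}{2} + \frac{1}{2} \cdot 13\right)} = - \frac{184}{\left(-4\right) \left(- \frac{3}{2} + \frac{13}{2}\right)} = - \frac{184}{\left(-4\right) 5} = - \frac{184}{-20} = \left(-184\right) \left(- \frac{1}{20}\right) = \frac{46}{5}$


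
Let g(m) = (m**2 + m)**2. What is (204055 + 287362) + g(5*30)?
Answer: 513513917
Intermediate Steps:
g(m) = (m + m**2)**2
(204055 + 287362) + g(5*30) = (204055 + 287362) + (5*30)**2*(1 + 5*30)**2 = 491417 + 150**2*(1 + 150)**2 = 491417 + 22500*151**2 = 491417 + 22500*22801 = 491417 + 513022500 = 513513917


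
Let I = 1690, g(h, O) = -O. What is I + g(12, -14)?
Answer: 1704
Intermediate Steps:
I + g(12, -14) = 1690 - 1*(-14) = 1690 + 14 = 1704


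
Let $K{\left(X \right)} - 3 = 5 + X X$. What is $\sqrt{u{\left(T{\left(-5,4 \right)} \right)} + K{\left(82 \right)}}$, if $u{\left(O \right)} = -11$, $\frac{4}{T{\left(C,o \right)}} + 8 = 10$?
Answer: $\sqrt{6721} \approx 81.982$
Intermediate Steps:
$T{\left(C,o \right)} = 2$ ($T{\left(C,o \right)} = \frac{4}{-8 + 10} = \frac{4}{2} = 4 \cdot \frac{1}{2} = 2$)
$K{\left(X \right)} = 8 + X^{2}$ ($K{\left(X \right)} = 3 + \left(5 + X X\right) = 3 + \left(5 + X^{2}\right) = 8 + X^{2}$)
$\sqrt{u{\left(T{\left(-5,4 \right)} \right)} + K{\left(82 \right)}} = \sqrt{-11 + \left(8 + 82^{2}\right)} = \sqrt{-11 + \left(8 + 6724\right)} = \sqrt{-11 + 6732} = \sqrt{6721}$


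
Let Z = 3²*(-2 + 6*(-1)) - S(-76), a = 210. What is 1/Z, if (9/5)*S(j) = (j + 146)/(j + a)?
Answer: -603/43591 ≈ -0.013833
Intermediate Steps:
S(j) = 5*(146 + j)/(9*(210 + j)) (S(j) = 5*((j + 146)/(j + 210))/9 = 5*((146 + j)/(210 + j))/9 = 5*(146 + j)/(9*(210 + j)))
Z = -43591/603 (Z = 3²*(-2 + 6*(-1)) - 5*(146 - 76)/(9*(210 - 76)) = 9*(-2 - 6) - 5*70/(9*134) = 9*(-8) - 5*70/(9*134) = -72 - 1*175/603 = -72 - 175/603 = -43591/603 ≈ -72.290)
1/Z = 1/(-43591/603) = -603/43591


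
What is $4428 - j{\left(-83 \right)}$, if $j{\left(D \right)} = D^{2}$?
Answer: $-2461$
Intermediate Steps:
$4428 - j{\left(-83 \right)} = 4428 - \left(-83\right)^{2} = 4428 - 6889 = -2461$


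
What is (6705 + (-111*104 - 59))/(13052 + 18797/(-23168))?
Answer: -3660544/9753869 ≈ -0.37529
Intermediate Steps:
(6705 + (-111*104 - 59))/(13052 + 18797/(-23168)) = (6705 + (-11544 - 59))/(13052 + 18797*(-1/23168)) = (6705 - 11603)/(13052 - 18797/23168) = -4898/302369939/23168 = -4898*23168/302369939 = -3660544/9753869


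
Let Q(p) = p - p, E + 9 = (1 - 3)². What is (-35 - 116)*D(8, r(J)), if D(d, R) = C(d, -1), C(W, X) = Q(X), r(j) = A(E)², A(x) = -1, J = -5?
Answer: 0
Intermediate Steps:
E = -5 (E = -9 + (1 - 3)² = -9 + (-2)² = -9 + 4 = -5)
r(j) = 1 (r(j) = (-1)² = 1)
Q(p) = 0
C(W, X) = 0
D(d, R) = 0
(-35 - 116)*D(8, r(J)) = (-35 - 116)*0 = -151*0 = 0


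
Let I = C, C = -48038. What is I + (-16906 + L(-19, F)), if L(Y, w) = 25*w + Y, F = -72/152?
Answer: -1234522/19 ≈ -64975.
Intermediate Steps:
F = -9/19 (F = -72*1/152 = -9/19 ≈ -0.47368)
L(Y, w) = Y + 25*w
I = -48038
I + (-16906 + L(-19, F)) = -48038 + (-16906 + (-19 + 25*(-9/19))) = -48038 + (-16906 + (-19 - 225/19)) = -48038 + (-16906 - 586/19) = -48038 - 321800/19 = -1234522/19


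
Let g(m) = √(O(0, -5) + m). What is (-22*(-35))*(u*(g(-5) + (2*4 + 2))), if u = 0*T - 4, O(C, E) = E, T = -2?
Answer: -30800 - 3080*I*√10 ≈ -30800.0 - 9739.8*I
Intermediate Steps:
u = -4 (u = 0*(-2) - 4 = 0 - 4 = -4)
g(m) = √(-5 + m)
(-22*(-35))*(u*(g(-5) + (2*4 + 2))) = (-22*(-35))*(-4*(√(-5 - 5) + (2*4 + 2))) = 770*(-4*(√(-10) + (8 + 2))) = 770*(-4*(I*√10 + 10)) = 770*(-4*(10 + I*√10)) = 770*(-40 - 4*I*√10) = -30800 - 3080*I*√10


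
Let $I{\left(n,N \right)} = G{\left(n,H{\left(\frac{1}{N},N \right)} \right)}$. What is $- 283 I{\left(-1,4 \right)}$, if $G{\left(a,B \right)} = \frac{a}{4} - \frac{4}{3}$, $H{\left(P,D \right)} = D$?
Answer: $\frac{5377}{12} \approx 448.08$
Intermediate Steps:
$G{\left(a,B \right)} = - \frac{4}{3} + \frac{a}{4}$ ($G{\left(a,B \right)} = a \frac{1}{4} - \frac{4}{3} = \frac{a}{4} - \frac{4}{3} = - \frac{4}{3} + \frac{a}{4}$)
$I{\left(n,N \right)} = - \frac{4}{3} + \frac{n}{4}$
$- 283 I{\left(-1,4 \right)} = - 283 \left(- \frac{4}{3} + \frac{1}{4} \left(-1\right)\right) = - 283 \left(- \frac{4}{3} - \frac{1}{4}\right) = \left(-283\right) \left(- \frac{19}{12}\right) = \frac{5377}{12}$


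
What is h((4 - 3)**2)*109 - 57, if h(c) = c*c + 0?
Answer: 52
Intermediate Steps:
h(c) = c**2 (h(c) = c**2 + 0 = c**2)
h((4 - 3)**2)*109 - 57 = ((4 - 3)**2)**2*109 - 57 = (1**2)**2*109 - 57 = 1**2*109 - 57 = 1*109 - 57 = 109 - 57 = 52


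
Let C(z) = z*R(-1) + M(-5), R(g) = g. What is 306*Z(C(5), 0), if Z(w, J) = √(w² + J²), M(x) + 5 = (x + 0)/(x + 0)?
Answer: 2754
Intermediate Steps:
M(x) = -4 (M(x) = -5 + (x + 0)/(x + 0) = -5 + x/x = -5 + 1 = -4)
C(z) = -4 - z (C(z) = z*(-1) - 4 = -z - 4 = -4 - z)
Z(w, J) = √(J² + w²)
306*Z(C(5), 0) = 306*√(0² + (-4 - 1*5)²) = 306*√(0 + (-4 - 5)²) = 306*√(0 + (-9)²) = 306*√(0 + 81) = 306*√81 = 306*9 = 2754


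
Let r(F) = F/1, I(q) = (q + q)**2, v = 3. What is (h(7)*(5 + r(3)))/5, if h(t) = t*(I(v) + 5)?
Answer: 2296/5 ≈ 459.20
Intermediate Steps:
I(q) = 4*q**2 (I(q) = (2*q)**2 = 4*q**2)
r(F) = F (r(F) = F*1 = F)
h(t) = 41*t (h(t) = t*(4*3**2 + 5) = t*(4*9 + 5) = t*(36 + 5) = t*41 = 41*t)
(h(7)*(5 + r(3)))/5 = ((41*7)*(5 + 3))/5 = (287*8)*(1/5) = 2296*(1/5) = 2296/5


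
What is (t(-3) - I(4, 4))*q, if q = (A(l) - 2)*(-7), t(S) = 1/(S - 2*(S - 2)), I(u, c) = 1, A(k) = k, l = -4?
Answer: -36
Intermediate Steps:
t(S) = 1/(4 - S) (t(S) = 1/(S - 2*(-2 + S)) = 1/(S + (4 - 2*S)) = 1/(4 - S))
q = 42 (q = (-4 - 2)*(-7) = -6*(-7) = 42)
(t(-3) - I(4, 4))*q = (-1/(-4 - 3) - 1*1)*42 = (-1/(-7) - 1)*42 = (-1*(-⅐) - 1)*42 = (⅐ - 1)*42 = -6/7*42 = -36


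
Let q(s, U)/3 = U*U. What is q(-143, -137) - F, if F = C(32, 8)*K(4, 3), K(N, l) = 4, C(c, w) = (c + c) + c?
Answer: 55923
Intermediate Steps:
C(c, w) = 3*c (C(c, w) = 2*c + c = 3*c)
q(s, U) = 3*U² (q(s, U) = 3*(U*U) = 3*U²)
F = 384 (F = (3*32)*4 = 96*4 = 384)
q(-143, -137) - F = 3*(-137)² - 1*384 = 3*18769 - 384 = 56307 - 384 = 55923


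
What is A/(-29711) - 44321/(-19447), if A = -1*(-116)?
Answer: 1314565379/577789817 ≈ 2.2752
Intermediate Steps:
A = 116
A/(-29711) - 44321/(-19447) = 116/(-29711) - 44321/(-19447) = 116*(-1/29711) - 44321*(-1/19447) = -116/29711 + 44321/19447 = 1314565379/577789817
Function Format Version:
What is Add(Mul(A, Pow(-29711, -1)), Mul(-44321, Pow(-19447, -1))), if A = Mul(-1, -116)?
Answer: Rational(1314565379, 577789817) ≈ 2.2752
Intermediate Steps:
A = 116
Add(Mul(A, Pow(-29711, -1)), Mul(-44321, Pow(-19447, -1))) = Add(Mul(116, Pow(-29711, -1)), Mul(-44321, Pow(-19447, -1))) = Add(Mul(116, Rational(-1, 29711)), Mul(-44321, Rational(-1, 19447))) = Add(Rational(-116, 29711), Rational(44321, 19447)) = Rational(1314565379, 577789817)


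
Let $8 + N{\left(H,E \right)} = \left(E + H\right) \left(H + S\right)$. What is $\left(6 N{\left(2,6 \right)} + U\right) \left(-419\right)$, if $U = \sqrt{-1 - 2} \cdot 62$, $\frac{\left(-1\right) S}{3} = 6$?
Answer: $341904 - 25978 i \sqrt{3} \approx 3.419 \cdot 10^{5} - 44995.0 i$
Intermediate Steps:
$S = -18$ ($S = \left(-3\right) 6 = -18$)
$N{\left(H,E \right)} = -8 + \left(-18 + H\right) \left(E + H\right)$ ($N{\left(H,E \right)} = -8 + \left(E + H\right) \left(H - 18\right) = -8 + \left(E + H\right) \left(-18 + H\right) = -8 + \left(-18 + H\right) \left(E + H\right)$)
$U = 62 i \sqrt{3}$ ($U = \sqrt{-3} \cdot 62 = i \sqrt{3} \cdot 62 = 62 i \sqrt{3} \approx 107.39 i$)
$\left(6 N{\left(2,6 \right)} + U\right) \left(-419\right) = \left(6 \left(-8 + 2^{2} - 108 - 36 + 6 \cdot 2\right) + 62 i \sqrt{3}\right) \left(-419\right) = \left(6 \left(-8 + 4 - 108 - 36 + 12\right) + 62 i \sqrt{3}\right) \left(-419\right) = \left(6 \left(-136\right) + 62 i \sqrt{3}\right) \left(-419\right) = \left(-816 + 62 i \sqrt{3}\right) \left(-419\right) = 341904 - 25978 i \sqrt{3}$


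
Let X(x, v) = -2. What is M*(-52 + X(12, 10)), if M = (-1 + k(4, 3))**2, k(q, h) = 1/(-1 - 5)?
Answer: -147/2 ≈ -73.500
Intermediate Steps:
k(q, h) = -1/6 (k(q, h) = 1/(-6) = -1/6)
M = 49/36 (M = (-1 - 1/6)**2 = (-7/6)**2 = 49/36 ≈ 1.3611)
M*(-52 + X(12, 10)) = 49*(-52 - 2)/36 = (49/36)*(-54) = -147/2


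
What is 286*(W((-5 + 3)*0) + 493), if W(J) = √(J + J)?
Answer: 140998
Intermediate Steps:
W(J) = √2*√J (W(J) = √(2*J) = √2*√J)
286*(W((-5 + 3)*0) + 493) = 286*(√2*√((-5 + 3)*0) + 493) = 286*(√2*√(-2*0) + 493) = 286*(√2*√0 + 493) = 286*(√2*0 + 493) = 286*(0 + 493) = 286*493 = 140998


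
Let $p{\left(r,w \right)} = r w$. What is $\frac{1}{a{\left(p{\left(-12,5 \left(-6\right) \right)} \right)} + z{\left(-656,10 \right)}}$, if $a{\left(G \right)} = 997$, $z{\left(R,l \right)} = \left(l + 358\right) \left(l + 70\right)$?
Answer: $\frac{1}{30437} \approx 3.2855 \cdot 10^{-5}$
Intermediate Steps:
$z{\left(R,l \right)} = \left(70 + l\right) \left(358 + l\right)$ ($z{\left(R,l \right)} = \left(358 + l\right) \left(70 + l\right) = \left(70 + l\right) \left(358 + l\right)$)
$\frac{1}{a{\left(p{\left(-12,5 \left(-6\right) \right)} \right)} + z{\left(-656,10 \right)}} = \frac{1}{997 + \left(25060 + 10^{2} + 428 \cdot 10\right)} = \frac{1}{997 + \left(25060 + 100 + 4280\right)} = \frac{1}{997 + 29440} = \frac{1}{30437}$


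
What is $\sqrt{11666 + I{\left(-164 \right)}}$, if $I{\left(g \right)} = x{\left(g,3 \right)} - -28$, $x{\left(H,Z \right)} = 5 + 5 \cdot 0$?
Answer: $\sqrt{11699} \approx 108.16$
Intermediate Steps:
$x{\left(H,Z \right)} = 5$ ($x{\left(H,Z \right)} = 5 + 0 = 5$)
$I{\left(g \right)} = 33$ ($I{\left(g \right)} = 5 - -28 = 5 + 28 = 33$)
$\sqrt{11666 + I{\left(-164 \right)}} = \sqrt{11666 + 33} = \sqrt{11699}$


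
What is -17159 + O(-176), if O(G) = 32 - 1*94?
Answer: -17221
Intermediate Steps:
O(G) = -62 (O(G) = 32 - 94 = -62)
-17159 + O(-176) = -17159 - 62 = -17221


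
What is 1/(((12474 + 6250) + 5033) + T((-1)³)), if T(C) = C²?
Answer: 1/23758 ≈ 4.2091e-5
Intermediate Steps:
1/(((12474 + 6250) + 5033) + T((-1)³)) = 1/(((12474 + 6250) + 5033) + ((-1)³)²) = 1/((18724 + 5033) + (-1)²) = 1/(23757 + 1) = 1/23758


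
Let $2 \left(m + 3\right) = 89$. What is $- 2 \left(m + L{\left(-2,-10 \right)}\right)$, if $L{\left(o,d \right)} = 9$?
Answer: $-101$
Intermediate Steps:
$m = \frac{83}{2}$ ($m = -3 + \frac{1}{2} \cdot 89 = -3 + \frac{89}{2} = \frac{83}{2} \approx 41.5$)
$- 2 \left(m + L{\left(-2,-10 \right)}\right) = - 2 \left(\frac{83}{2} + 9\right) = \left(-2\right) \frac{101}{2} = -101$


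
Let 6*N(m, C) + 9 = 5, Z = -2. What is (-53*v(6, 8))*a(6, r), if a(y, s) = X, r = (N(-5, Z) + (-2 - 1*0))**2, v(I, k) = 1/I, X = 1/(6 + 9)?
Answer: -53/90 ≈ -0.58889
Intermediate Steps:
N(m, C) = -2/3 (N(m, C) = -3/2 + (1/6)*5 = -3/2 + 5/6 = -2/3)
X = 1/15 ≈ 0.066667
r = 64/9 (r = (-2/3 + (-2 - 1*0))**2 = (-2/3 + (-2 + 0))**2 = (-2/3 - 2)**2 = (-8/3)**2 = 64/9 ≈ 7.1111)
a(y, s) = 1/15
(-53*v(6, 8))*a(6, r) = -53/6*(1/15) = -53*1/6*(1/15) = -53/6*1/15 = -53/90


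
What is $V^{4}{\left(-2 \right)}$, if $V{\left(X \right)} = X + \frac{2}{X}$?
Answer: $81$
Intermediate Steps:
$V^{4}{\left(-2 \right)} = \left(-2 + \frac{2}{-2}\right)^{4} = \left(-2 + 2 \left(- \frac{1}{2}\right)\right)^{4} = \left(-2 - 1\right)^{4} = \left(-3\right)^{4} = 81$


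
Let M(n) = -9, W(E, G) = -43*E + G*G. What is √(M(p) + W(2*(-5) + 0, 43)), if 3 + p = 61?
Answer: √2270 ≈ 47.645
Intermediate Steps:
p = 58 (p = -3 + 61 = 58)
W(E, G) = G² - 43*E (W(E, G) = -43*E + G² = G² - 43*E)
√(M(p) + W(2*(-5) + 0, 43)) = √(-9 + (43² - 43*(2*(-5) + 0))) = √(-9 + (1849 - 43*(-10 + 0))) = √(-9 + (1849 - 43*(-10))) = √(-9 + (1849 + 430)) = √(-9 + 2279) = √2270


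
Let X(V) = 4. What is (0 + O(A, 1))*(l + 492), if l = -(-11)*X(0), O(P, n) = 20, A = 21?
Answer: 10720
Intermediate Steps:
l = 44 (l = -(-11)*4 = -1*(-44) = 44)
(0 + O(A, 1))*(l + 492) = (0 + 20)*(44 + 492) = 20*536 = 10720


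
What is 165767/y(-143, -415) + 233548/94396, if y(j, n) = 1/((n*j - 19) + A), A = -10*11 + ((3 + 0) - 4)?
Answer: 231645256723482/23599 ≈ 9.8159e+9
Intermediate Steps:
A = -111 (A = -110 + (3 - 4) = -110 - 1 = -111)
y(j, n) = 1/(-130 + j*n) (y(j, n) = 1/((n*j - 19) - 111) = 1/((j*n - 19) - 111) = 1/((-19 + j*n) - 111) = 1/(-130 + j*n))
165767/y(-143, -415) + 233548/94396 = 165767/(1/(-130 - 143*(-415))) + 233548/94396 = 165767/(1/(-130 + 59345)) + 233548*(1/94396) = 165767/(1/59215) + 58387/23599 = 165767*59215 + 58387/23599 = 9815892905 + 58387/23599 = 231645256723482/23599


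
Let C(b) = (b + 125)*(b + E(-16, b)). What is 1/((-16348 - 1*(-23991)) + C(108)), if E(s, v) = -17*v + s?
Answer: -1/398709 ≈ -2.5081e-6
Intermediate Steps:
E(s, v) = s - 17*v
C(b) = (-16 - 16*b)*(125 + b) (C(b) = (b + 125)*(b + (-16 - 17*b)) = (125 + b)*(-16 - 16*b) = (-16 - 16*b)*(125 + b))
1/((-16348 - 1*(-23991)) + C(108)) = 1/((-16348 - 1*(-23991)) + (-2000 - 2016*108 - 16*108²)) = 1/((-16348 + 23991) + (-2000 - 217728 - 16*11664)) = 1/(7643 + (-2000 - 217728 - 186624)) = 1/(7643 - 406352) = 1/(-398709) = -1/398709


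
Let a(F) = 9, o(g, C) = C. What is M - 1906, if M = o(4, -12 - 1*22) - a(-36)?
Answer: -1949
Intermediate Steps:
M = -43 (M = (-12 - 1*22) - 1*9 = (-12 - 22) - 9 = -34 - 9 = -43)
M - 1906 = -43 - 1906 = -1949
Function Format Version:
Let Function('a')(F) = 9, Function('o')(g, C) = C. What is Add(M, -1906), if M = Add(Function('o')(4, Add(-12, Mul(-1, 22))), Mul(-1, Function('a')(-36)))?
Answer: -1949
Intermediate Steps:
M = -43 (M = Add(Add(-12, Mul(-1, 22)), Mul(-1, 9)) = Add(Add(-12, -22), -9) = Add(-34, -9) = -43)
Add(M, -1906) = Add(-43, -1906) = -1949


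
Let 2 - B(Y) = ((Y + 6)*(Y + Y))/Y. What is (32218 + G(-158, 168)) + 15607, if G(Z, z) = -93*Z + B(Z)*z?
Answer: 113927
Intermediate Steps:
B(Y) = -10 - 2*Y (B(Y) = 2 - (Y + 6)*(Y + Y)/Y = 2 - (6 + Y)*(2*Y)/Y = 2 - 2*Y*(6 + Y)/Y = 2 - (12 + 2*Y) = 2 + (-12 - 2*Y) = -10 - 2*Y)
G(Z, z) = -93*Z + z*(-10 - 2*Z) (G(Z, z) = -93*Z + (-10 - 2*Z)*z = -93*Z + z*(-10 - 2*Z))
(32218 + G(-158, 168)) + 15607 = (32218 + (-93*(-158) - 2*168*(5 - 158))) + 15607 = (32218 + (14694 - 2*168*(-153))) + 15607 = (32218 + (14694 + 51408)) + 15607 = (32218 + 66102) + 15607 = 98320 + 15607 = 113927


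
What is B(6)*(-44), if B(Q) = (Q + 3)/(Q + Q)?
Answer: -33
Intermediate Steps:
B(Q) = (3 + Q)/(2*Q) (B(Q) = (3 + Q)/((2*Q)) = (3 + Q)*(1/(2*Q)) = (3 + Q)/(2*Q))
B(6)*(-44) = ((1/2)*(3 + 6)/6)*(-44) = ((1/2)*(1/6)*9)*(-44) = (3/4)*(-44) = -33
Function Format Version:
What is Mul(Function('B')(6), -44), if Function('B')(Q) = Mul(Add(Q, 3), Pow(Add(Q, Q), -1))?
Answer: -33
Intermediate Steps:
Function('B')(Q) = Mul(Rational(1, 2), Pow(Q, -1), Add(3, Q)) (Function('B')(Q) = Mul(Add(3, Q), Pow(Mul(2, Q), -1)) = Mul(Add(3, Q), Mul(Rational(1, 2), Pow(Q, -1))) = Mul(Rational(1, 2), Pow(Q, -1), Add(3, Q)))
Mul(Function('B')(6), -44) = Mul(Mul(Rational(1, 2), Pow(6, -1), Add(3, 6)), -44) = Mul(Mul(Rational(1, 2), Rational(1, 6), 9), -44) = Mul(Rational(3, 4), -44) = -33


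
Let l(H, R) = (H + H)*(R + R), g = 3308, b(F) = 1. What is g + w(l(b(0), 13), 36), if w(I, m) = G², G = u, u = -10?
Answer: 3408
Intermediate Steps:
G = -10
l(H, R) = 4*H*R (l(H, R) = (2*H)*(2*R) = 4*H*R)
w(I, m) = 100 (w(I, m) = (-10)² = 100)
g + w(l(b(0), 13), 36) = 3308 + 100 = 3408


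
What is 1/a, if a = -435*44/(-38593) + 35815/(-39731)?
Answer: -1533338483/621756955 ≈ -2.4661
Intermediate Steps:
a = -621756955/1533338483 (a = -19140*(-1/38593) + 35815*(-1/39731) = 19140/38593 - 35815/39731 = -621756955/1533338483 ≈ -0.40549)
1/a = 1/(-621756955/1533338483) = -1533338483/621756955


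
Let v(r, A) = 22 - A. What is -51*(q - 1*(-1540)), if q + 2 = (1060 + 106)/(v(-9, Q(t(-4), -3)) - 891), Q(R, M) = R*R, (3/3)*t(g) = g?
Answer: -23119388/295 ≈ -78371.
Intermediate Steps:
t(g) = g
Q(R, M) = R²
q = -2936/885 (q = -2 + (1060 + 106)/((22 - 1*(-4)²) - 891) = -2 + 1166/((22 - 1*16) - 891) = -2 + 1166/((22 - 16) - 891) = -2 + 1166/(6 - 891) = -2 + 1166/(-885) = -2 + 1166*(-1/885) = -2 - 1166/885 = -2936/885 ≈ -3.3175)
-51*(q - 1*(-1540)) = -51*(-2936/885 - 1*(-1540)) = -51*(-2936/885 + 1540) = -51*1359964/885 = -23119388/295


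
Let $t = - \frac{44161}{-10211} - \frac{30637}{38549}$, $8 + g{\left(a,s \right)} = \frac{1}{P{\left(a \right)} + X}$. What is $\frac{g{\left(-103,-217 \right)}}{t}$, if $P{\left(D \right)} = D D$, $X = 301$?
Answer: $- \frac{11451698348027}{5053250094540} \approx -2.2662$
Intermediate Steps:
$P{\left(D \right)} = D^{2}$
$g{\left(a,s \right)} = -8 + \frac{1}{301 + a^{2}}$ ($g{\left(a,s \right)} = -8 + \frac{1}{a^{2} + 301} = -8 + \frac{1}{301 + a^{2}}$)
$t = \frac{1389527982}{393623839}$ ($t = \left(-44161\right) \left(- \frac{1}{10211}\right) - \frac{30637}{38549} = \frac{44161}{10211} - \frac{30637}{38549} = \frac{1389527982}{393623839} \approx 3.5301$)
$\frac{g{\left(-103,-217 \right)}}{t} = \frac{\frac{1}{301 + \left(-103\right)^{2}} \left(-2407 - 8 \left(-103\right)^{2}\right)}{\frac{1389527982}{393623839}} = \frac{-2407 - 84872}{301 + 10609} \cdot \frac{393623839}{1389527982} = \frac{-2407 - 84872}{10910} \cdot \frac{393623839}{1389527982} = \frac{1}{10910} \left(-87279\right) \frac{393623839}{1389527982} = \left(- \frac{87279}{10910}\right) \frac{393623839}{1389527982} = - \frac{11451698348027}{5053250094540}$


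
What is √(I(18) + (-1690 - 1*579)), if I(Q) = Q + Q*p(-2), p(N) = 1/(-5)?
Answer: I*√56365/5 ≈ 47.483*I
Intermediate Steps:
p(N) = -⅕ (p(N) = 1*(-⅕) = -⅕)
I(Q) = 4*Q/5 (I(Q) = Q + Q*(-⅕) = Q - Q/5 = 4*Q/5)
√(I(18) + (-1690 - 1*579)) = √((⅘)*18 + (-1690 - 1*579)) = √(72/5 + (-1690 - 579)) = √(72/5 - 2269) = √(-11273/5) = I*√56365/5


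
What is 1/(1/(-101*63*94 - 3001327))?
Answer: -3599449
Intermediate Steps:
1/(1/(-101*63*94 - 3001327)) = 1/(1/(-6363*94 - 3001327)) = 1/(1/(-598122 - 3001327)) = 1/(1/(-3599449)) = 1/(-1/3599449) = -3599449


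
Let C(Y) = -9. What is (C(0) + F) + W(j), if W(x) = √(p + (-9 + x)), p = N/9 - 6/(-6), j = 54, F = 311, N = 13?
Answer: 302 + √427/3 ≈ 308.89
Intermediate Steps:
p = 22/9 (p = 13/9 - 6/(-6) = 13*(⅑) - 6*(-⅙) = 13/9 + 1 = 22/9 ≈ 2.4444)
W(x) = √(-59/9 + x) (W(x) = √(22/9 + (-9 + x)) = √(-59/9 + x))
(C(0) + F) + W(j) = (-9 + 311) + √(-59 + 9*54)/3 = 302 + √(-59 + 486)/3 = 302 + √427/3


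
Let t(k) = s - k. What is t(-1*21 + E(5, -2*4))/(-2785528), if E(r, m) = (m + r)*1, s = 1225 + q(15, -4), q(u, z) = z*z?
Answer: -1265/2785528 ≈ -0.00045413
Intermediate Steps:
q(u, z) = z**2
s = 1241 (s = 1225 + (-4)**2 = 1225 + 16 = 1241)
E(r, m) = m + r
t(k) = 1241 - k
t(-1*21 + E(5, -2*4))/(-2785528) = (1241 - (-1*21 + (-2*4 + 5)))/(-2785528) = (1241 - (-21 + (-8 + 5)))*(-1/2785528) = (1241 - (-21 - 3))*(-1/2785528) = (1241 - 1*(-24))*(-1/2785528) = (1241 + 24)*(-1/2785528) = 1265*(-1/2785528) = -1265/2785528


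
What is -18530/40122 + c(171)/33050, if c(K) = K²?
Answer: 280395451/663016050 ≈ 0.42291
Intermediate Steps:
-18530/40122 + c(171)/33050 = -18530/40122 + 171²/33050 = -18530*1/40122 + 29241*(1/33050) = -9265/20061 + 29241/33050 = 280395451/663016050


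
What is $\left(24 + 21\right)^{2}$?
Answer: $2025$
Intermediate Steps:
$\left(24 + 21\right)^{2} = 45^{2} = 2025$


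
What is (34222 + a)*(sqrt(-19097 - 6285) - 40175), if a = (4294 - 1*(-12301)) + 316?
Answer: -2054268275 + 357931*I*sqrt(518) ≈ -2.0543e+9 + 8.1464e+6*I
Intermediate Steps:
a = 16911 (a = (4294 + 12301) + 316 = 16595 + 316 = 16911)
(34222 + a)*(sqrt(-19097 - 6285) - 40175) = (34222 + 16911)*(sqrt(-19097 - 6285) - 40175) = 51133*(sqrt(-25382) - 40175) = 51133*(7*I*sqrt(518) - 40175) = 51133*(-40175 + 7*I*sqrt(518)) = -2054268275 + 357931*I*sqrt(518)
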